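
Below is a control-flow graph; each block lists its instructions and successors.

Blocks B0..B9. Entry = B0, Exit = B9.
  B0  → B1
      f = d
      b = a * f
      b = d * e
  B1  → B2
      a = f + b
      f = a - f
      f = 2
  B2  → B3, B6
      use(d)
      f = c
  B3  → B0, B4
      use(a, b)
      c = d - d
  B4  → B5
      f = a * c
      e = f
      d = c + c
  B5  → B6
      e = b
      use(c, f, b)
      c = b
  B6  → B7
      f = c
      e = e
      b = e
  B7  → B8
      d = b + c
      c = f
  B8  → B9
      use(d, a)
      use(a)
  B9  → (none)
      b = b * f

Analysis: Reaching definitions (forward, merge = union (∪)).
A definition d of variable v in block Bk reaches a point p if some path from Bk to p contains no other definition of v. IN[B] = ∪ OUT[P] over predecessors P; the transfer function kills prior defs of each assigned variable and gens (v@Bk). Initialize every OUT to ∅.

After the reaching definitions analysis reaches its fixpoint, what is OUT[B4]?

Fixpoint table:
  B0: | IN={a@B1, b@B0, c@B3, f@B2} | OUT={a@B1, b@B0, c@B3, f@B0}
  B1: | IN={a@B1, b@B0, c@B3, f@B0} | OUT={a@B1, b@B0, c@B3, f@B1}
  B2: | IN={a@B1, b@B0, c@B3, f@B1} | OUT={a@B1, b@B0, c@B3, f@B2}
  B3: | IN={a@B1, b@B0, c@B3, f@B2} | OUT={a@B1, b@B0, c@B3, f@B2}
  B4: | IN={a@B1, b@B0, c@B3, f@B2} | OUT={a@B1, b@B0, c@B3, d@B4, e@B4, f@B4}
  B5: | IN={a@B1, b@B0, c@B3, d@B4, e@B4, f@B4} | OUT={a@B1, b@B0, c@B5, d@B4, e@B5, f@B4}
  B6: | IN={a@B1, b@B0, c@B3, c@B5, d@B4, e@B5, f@B2, f@B4} | OUT={a@B1, b@B6, c@B3, c@B5, d@B4, e@B6, f@B6}
  B7: | IN={a@B1, b@B6, c@B3, c@B5, d@B4, e@B6, f@B6} | OUT={a@B1, b@B6, c@B7, d@B7, e@B6, f@B6}
  B8: | IN={a@B1, b@B6, c@B7, d@B7, e@B6, f@B6} | OUT={a@B1, b@B6, c@B7, d@B7, e@B6, f@B6}
  B9: | IN={a@B1, b@B6, c@B7, d@B7, e@B6, f@B6} | OUT={a@B1, b@B9, c@B7, d@B7, e@B6, f@B6}

Merge at B4: IN[B4] = OUT[B3] = {a@B1, b@B0, c@B3, f@B2}
Applying B4's transfer function to that IN value gives OUT[B4] (row B4 above).

Answer: {a@B1, b@B0, c@B3, d@B4, e@B4, f@B4}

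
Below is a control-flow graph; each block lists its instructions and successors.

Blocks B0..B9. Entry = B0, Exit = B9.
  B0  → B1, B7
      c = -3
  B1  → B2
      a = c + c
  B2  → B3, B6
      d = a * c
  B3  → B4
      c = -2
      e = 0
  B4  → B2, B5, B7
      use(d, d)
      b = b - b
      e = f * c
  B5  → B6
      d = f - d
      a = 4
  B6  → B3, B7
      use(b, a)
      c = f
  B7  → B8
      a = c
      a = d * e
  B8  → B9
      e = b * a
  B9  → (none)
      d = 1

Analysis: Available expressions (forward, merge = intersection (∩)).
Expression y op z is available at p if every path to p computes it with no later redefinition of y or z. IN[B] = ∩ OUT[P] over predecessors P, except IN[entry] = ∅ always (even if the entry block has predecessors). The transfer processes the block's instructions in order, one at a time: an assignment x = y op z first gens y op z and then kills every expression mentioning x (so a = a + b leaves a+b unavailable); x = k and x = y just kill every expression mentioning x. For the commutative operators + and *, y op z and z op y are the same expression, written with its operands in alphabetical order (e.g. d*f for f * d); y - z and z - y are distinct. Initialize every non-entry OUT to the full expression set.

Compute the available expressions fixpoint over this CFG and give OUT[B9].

Per-block solution:
  B0:   IN={}   OUT={}
  B1:   IN={}   OUT={c+c}
  B2:   IN={}   OUT={a*c}
  B3:   IN={}   OUT={}
  B4:   IN={}   OUT={c*f}
  B5:   IN={c*f}   OUT={c*f}
  B6:   IN={}   OUT={}
  B7:   IN={}   OUT={d*e}
  B8:   IN={d*e}   OUT={a*b}
  B9:   IN={a*b}   OUT={a*b}

Merge at B9: IN[B9] = OUT[B8] = {a*b}
Applying B9's transfer function to that IN value gives OUT[B9] (row B9 above).

Answer: {a*b}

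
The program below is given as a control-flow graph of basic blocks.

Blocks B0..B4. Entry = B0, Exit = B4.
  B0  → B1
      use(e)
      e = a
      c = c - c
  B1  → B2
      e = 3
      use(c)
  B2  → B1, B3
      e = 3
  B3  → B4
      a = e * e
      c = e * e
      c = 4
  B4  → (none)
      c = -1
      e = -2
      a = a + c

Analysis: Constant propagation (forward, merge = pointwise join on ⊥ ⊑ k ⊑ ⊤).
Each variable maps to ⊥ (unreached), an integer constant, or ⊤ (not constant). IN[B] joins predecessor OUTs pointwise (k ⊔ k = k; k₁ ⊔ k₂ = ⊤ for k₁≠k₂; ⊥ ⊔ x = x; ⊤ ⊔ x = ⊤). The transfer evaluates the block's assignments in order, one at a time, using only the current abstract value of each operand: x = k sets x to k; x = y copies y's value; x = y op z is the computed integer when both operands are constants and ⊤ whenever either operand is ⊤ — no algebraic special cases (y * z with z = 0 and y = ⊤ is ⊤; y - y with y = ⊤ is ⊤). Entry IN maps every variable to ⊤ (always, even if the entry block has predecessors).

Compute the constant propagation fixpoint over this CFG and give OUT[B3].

Converged values:
  B0: | IN=(all ⊤) | OUT=(all ⊤)
  B1: | IN=(all ⊤) | OUT={e:3; rest ⊤}
  B2: | IN={e:3; rest ⊤} | OUT={e:3; rest ⊤}
  B3: | IN={e:3; rest ⊤} | OUT={a:9, c:4, e:3; rest ⊤}
  B4: | IN={a:9, c:4, e:3; rest ⊤} | OUT={a:8, c:-1, e:-2; rest ⊤}

Merge at B3: IN[B3] = OUT[B2] = {a: ⊤, b: ⊤, c: ⊤, d: ⊤, e: 3, f: ⊤}
Applying B3's transfer function to that IN value gives OUT[B3] (row B3 above).

Answer: {a: 9, b: ⊤, c: 4, d: ⊤, e: 3, f: ⊤}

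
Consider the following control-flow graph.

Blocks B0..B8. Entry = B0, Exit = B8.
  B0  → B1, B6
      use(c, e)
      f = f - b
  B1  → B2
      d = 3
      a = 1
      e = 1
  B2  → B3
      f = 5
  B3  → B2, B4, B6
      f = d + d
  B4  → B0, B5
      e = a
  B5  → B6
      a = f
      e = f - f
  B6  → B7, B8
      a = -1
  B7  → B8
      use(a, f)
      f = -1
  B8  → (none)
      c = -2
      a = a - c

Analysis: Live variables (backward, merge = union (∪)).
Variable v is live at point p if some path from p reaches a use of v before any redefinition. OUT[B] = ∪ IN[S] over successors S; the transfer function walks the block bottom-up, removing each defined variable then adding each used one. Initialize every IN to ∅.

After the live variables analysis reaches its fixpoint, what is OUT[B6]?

Answer: {a, f}

Working:
Converged values:
  B0:   IN={b, c, e, f}   OUT={b, c, f}
  B1:   IN={b, c}   OUT={a, b, c, d}
  B2:   IN={a, b, c, d}   OUT={a, b, c, d}
  B3:   IN={a, b, c, d}   OUT={a, b, c, d, f}
  B4:   IN={a, b, c, f}   OUT={b, c, e, f}
  B5:   IN={f}   OUT={f}
  B6:   IN={f}   OUT={a, f}
  B7:   IN={a, f}   OUT={a}
  B8:   IN={a}   OUT={}

Merge at B6: OUT[B6] = IN[B7] ⊔ IN[B8] = {a, f}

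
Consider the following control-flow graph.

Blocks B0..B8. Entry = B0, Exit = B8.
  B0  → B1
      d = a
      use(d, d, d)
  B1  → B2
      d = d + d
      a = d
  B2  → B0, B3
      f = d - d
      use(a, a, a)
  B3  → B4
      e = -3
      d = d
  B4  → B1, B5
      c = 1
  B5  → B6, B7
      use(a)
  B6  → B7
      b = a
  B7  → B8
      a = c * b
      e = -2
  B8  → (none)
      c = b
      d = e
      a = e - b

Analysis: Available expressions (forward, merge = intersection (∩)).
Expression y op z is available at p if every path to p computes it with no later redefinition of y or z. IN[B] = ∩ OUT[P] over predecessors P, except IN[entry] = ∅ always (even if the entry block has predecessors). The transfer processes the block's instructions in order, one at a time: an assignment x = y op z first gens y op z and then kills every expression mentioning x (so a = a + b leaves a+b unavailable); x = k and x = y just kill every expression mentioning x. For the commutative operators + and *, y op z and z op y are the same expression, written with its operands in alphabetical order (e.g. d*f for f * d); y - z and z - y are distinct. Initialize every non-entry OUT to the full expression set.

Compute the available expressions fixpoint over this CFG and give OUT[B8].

Answer: {e-b}

Trace:
Per-block solution:
  B0: | IN={} | OUT={}
  B1: | IN={} | OUT={}
  B2: | IN={} | OUT={d-d}
  B3: | IN={d-d} | OUT={}
  B4: | IN={} | OUT={}
  B5: | IN={} | OUT={}
  B6: | IN={} | OUT={}
  B7: | IN={} | OUT={b*c}
  B8: | IN={b*c} | OUT={e-b}

Merge at B8: IN[B8] = OUT[B7] = {b*c}
Applying B8's transfer function to that IN value gives OUT[B8] (row B8 above).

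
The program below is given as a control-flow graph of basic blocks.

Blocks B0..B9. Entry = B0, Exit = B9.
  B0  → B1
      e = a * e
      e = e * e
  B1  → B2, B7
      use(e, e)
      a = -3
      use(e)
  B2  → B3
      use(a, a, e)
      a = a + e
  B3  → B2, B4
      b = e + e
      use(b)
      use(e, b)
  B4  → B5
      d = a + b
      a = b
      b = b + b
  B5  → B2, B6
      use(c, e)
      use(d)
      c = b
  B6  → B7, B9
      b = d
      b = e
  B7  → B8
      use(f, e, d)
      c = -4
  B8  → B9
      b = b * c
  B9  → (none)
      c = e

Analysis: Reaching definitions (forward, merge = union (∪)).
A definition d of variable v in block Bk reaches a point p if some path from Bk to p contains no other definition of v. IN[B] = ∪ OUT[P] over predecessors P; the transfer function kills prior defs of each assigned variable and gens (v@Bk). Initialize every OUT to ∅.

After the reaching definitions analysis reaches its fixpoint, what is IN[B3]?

Answer: {a@B2, b@B3, b@B4, c@B5, d@B4, e@B0}

Working:
Converged values:
  B0:  IN={}  OUT={e@B0}
  B1:  IN={e@B0}  OUT={a@B1, e@B0}
  B2:  IN={a@B1, a@B2, a@B4, b@B3, b@B4, c@B5, d@B4, e@B0}  OUT={a@B2, b@B3, b@B4, c@B5, d@B4, e@B0}
  B3:  IN={a@B2, b@B3, b@B4, c@B5, d@B4, e@B0}  OUT={a@B2, b@B3, c@B5, d@B4, e@B0}
  B4:  IN={a@B2, b@B3, c@B5, d@B4, e@B0}  OUT={a@B4, b@B4, c@B5, d@B4, e@B0}
  B5:  IN={a@B4, b@B4, c@B5, d@B4, e@B0}  OUT={a@B4, b@B4, c@B5, d@B4, e@B0}
  B6:  IN={a@B4, b@B4, c@B5, d@B4, e@B0}  OUT={a@B4, b@B6, c@B5, d@B4, e@B0}
  B7:  IN={a@B1, a@B4, b@B6, c@B5, d@B4, e@B0}  OUT={a@B1, a@B4, b@B6, c@B7, d@B4, e@B0}
  B8:  IN={a@B1, a@B4, b@B6, c@B7, d@B4, e@B0}  OUT={a@B1, a@B4, b@B8, c@B7, d@B4, e@B0}
  B9:  IN={a@B1, a@B4, b@B6, b@B8, c@B5, c@B7, d@B4, e@B0}  OUT={a@B1, a@B4, b@B6, b@B8, c@B9, d@B4, e@B0}

Merge at B3: IN[B3] = OUT[B2] = {a@B2, b@B3, b@B4, c@B5, d@B4, e@B0}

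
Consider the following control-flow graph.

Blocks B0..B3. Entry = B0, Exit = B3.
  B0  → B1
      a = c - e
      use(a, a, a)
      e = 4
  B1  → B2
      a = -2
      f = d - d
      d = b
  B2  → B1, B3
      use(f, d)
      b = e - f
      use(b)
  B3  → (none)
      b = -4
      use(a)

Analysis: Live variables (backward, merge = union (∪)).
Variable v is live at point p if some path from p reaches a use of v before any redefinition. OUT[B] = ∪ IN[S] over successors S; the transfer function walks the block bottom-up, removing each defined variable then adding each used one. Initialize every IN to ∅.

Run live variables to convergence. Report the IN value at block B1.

Answer: {b, d, e}

Working:
Per-block solution:
  B0:   IN={b, c, d, e}   OUT={b, d, e}
  B1:   IN={b, d, e}   OUT={a, d, e, f}
  B2:   IN={a, d, e, f}   OUT={a, b, d, e}
  B3:   IN={a}   OUT={}

Merge at B1: OUT[B1] = IN[B2] = {a, d, e, f}
Applying B1's transfer function to that OUT value gives IN[B1] (row B1 above).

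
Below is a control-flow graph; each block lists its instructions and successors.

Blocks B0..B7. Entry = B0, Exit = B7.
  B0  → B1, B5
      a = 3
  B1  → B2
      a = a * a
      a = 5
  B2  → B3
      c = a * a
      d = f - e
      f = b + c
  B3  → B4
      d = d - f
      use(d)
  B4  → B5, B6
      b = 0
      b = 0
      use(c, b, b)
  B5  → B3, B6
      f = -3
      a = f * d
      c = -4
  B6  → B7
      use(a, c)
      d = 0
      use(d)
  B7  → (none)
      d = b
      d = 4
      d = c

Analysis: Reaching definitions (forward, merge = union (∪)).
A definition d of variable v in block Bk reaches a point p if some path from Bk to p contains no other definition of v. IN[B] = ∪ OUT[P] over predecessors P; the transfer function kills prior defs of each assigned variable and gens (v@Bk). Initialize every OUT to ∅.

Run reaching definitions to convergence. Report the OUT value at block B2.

Answer: {a@B1, c@B2, d@B2, f@B2}

Working:
Converged values:
  B0:   IN={}   OUT={a@B0}
  B1:   IN={a@B0}   OUT={a@B1}
  B2:   IN={a@B1}   OUT={a@B1, c@B2, d@B2, f@B2}
  B3:   IN={a@B1, a@B5, b@B4, c@B2, c@B5, d@B2, d@B3, f@B2, f@B5}   OUT={a@B1, a@B5, b@B4, c@B2, c@B5, d@B3, f@B2, f@B5}
  B4:   IN={a@B1, a@B5, b@B4, c@B2, c@B5, d@B3, f@B2, f@B5}   OUT={a@B1, a@B5, b@B4, c@B2, c@B5, d@B3, f@B2, f@B5}
  B5:   IN={a@B0, a@B1, a@B5, b@B4, c@B2, c@B5, d@B3, f@B2, f@B5}   OUT={a@B5, b@B4, c@B5, d@B3, f@B5}
  B6:   IN={a@B1, a@B5, b@B4, c@B2, c@B5, d@B3, f@B2, f@B5}   OUT={a@B1, a@B5, b@B4, c@B2, c@B5, d@B6, f@B2, f@B5}
  B7:   IN={a@B1, a@B5, b@B4, c@B2, c@B5, d@B6, f@B2, f@B5}   OUT={a@B1, a@B5, b@B4, c@B2, c@B5, d@B7, f@B2, f@B5}

Merge at B2: IN[B2] = OUT[B1] = {a@B1}
Applying B2's transfer function to that IN value gives OUT[B2] (row B2 above).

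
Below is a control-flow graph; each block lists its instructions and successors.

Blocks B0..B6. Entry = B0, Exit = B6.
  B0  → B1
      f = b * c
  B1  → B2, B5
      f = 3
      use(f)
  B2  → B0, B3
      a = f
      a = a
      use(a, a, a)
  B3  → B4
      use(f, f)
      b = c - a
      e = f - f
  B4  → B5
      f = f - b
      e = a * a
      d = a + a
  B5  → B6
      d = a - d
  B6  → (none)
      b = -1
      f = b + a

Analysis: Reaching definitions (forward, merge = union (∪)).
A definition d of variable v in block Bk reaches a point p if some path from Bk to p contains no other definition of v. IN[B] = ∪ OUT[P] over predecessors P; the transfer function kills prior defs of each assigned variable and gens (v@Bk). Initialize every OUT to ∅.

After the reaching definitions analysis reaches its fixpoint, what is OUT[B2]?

Answer: {a@B2, f@B1}

Derivation:
Fixpoint table:
  B0: | IN={a@B2, f@B1} | OUT={a@B2, f@B0}
  B1: | IN={a@B2, f@B0} | OUT={a@B2, f@B1}
  B2: | IN={a@B2, f@B1} | OUT={a@B2, f@B1}
  B3: | IN={a@B2, f@B1} | OUT={a@B2, b@B3, e@B3, f@B1}
  B4: | IN={a@B2, b@B3, e@B3, f@B1} | OUT={a@B2, b@B3, d@B4, e@B4, f@B4}
  B5: | IN={a@B2, b@B3, d@B4, e@B4, f@B1, f@B4} | OUT={a@B2, b@B3, d@B5, e@B4, f@B1, f@B4}
  B6: | IN={a@B2, b@B3, d@B5, e@B4, f@B1, f@B4} | OUT={a@B2, b@B6, d@B5, e@B4, f@B6}

Merge at B2: IN[B2] = OUT[B1] = {a@B2, f@B1}
Applying B2's transfer function to that IN value gives OUT[B2] (row B2 above).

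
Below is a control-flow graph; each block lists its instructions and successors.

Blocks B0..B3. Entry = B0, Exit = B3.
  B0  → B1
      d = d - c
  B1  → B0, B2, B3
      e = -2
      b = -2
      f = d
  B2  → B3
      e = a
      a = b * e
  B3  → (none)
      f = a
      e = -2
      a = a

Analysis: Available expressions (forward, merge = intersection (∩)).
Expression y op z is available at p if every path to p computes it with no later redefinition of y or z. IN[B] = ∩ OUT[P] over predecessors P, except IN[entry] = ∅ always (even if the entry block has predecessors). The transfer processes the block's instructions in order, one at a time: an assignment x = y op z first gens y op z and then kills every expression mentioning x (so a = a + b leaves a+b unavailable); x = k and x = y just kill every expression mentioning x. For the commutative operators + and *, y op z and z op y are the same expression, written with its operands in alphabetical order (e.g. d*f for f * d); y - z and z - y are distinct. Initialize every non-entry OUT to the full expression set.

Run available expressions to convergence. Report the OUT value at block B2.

Answer: {b*e}

Derivation:
Converged values:
  B0: | IN={} | OUT={}
  B1: | IN={} | OUT={}
  B2: | IN={} | OUT={b*e}
  B3: | IN={} | OUT={}

Merge at B2: IN[B2] = OUT[B1] = {}
Applying B2's transfer function to that IN value gives OUT[B2] (row B2 above).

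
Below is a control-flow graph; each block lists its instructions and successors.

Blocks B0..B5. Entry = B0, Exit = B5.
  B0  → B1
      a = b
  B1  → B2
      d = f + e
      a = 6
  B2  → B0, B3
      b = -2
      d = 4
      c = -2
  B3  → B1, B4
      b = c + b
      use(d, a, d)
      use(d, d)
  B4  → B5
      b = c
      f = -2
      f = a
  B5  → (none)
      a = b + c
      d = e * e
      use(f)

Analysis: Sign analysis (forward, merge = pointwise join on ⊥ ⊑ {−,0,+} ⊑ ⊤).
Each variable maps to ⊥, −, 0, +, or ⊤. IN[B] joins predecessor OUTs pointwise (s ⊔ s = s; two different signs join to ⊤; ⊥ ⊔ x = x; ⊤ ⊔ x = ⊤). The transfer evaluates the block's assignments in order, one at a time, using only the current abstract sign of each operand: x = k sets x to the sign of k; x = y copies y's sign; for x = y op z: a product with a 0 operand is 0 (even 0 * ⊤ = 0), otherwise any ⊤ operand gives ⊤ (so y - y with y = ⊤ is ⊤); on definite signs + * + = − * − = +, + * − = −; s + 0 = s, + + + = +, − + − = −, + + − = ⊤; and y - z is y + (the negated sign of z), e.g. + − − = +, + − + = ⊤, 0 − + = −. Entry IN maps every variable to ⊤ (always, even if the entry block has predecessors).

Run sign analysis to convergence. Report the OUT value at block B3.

Fixpoint table:
  B0:  IN=(all ⊤)  OUT=(all ⊤)
  B1:  IN=(all ⊤)  OUT={a:+; rest ⊤}
  B2:  IN={a:+; rest ⊤}  OUT={a:+, b:-, c:-, d:+; rest ⊤}
  B3:  IN={a:+, b:-, c:-, d:+; rest ⊤}  OUT={a:+, b:-, c:-, d:+; rest ⊤}
  B4:  IN={a:+, b:-, c:-, d:+; rest ⊤}  OUT={a:+, b:-, c:-, d:+, f:+; rest ⊤}
  B5:  IN={a:+, b:-, c:-, d:+, f:+; rest ⊤}  OUT={a:-, b:-, c:-, f:+; rest ⊤}

Merge at B3: IN[B3] = OUT[B2] = {a: +, b: -, c: -, d: +, e: ⊤, f: ⊤}
Applying B3's transfer function to that IN value gives OUT[B3] (row B3 above).

Answer: {a: +, b: -, c: -, d: +, e: ⊤, f: ⊤}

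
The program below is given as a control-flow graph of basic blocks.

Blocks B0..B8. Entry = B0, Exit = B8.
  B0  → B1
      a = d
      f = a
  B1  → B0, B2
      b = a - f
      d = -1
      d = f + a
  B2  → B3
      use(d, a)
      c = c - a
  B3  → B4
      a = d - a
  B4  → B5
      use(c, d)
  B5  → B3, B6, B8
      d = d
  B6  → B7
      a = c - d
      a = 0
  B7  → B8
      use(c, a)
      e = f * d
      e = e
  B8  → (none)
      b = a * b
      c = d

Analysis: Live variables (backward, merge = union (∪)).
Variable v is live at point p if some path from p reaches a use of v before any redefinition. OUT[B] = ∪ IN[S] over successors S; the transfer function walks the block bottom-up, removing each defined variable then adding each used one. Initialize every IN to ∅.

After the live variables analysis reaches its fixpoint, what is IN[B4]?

Per-block solution:
  B0:   IN={c, d}   OUT={a, c, f}
  B1:   IN={a, c, f}   OUT={a, b, c, d, f}
  B2:   IN={a, b, c, d, f}   OUT={a, b, c, d, f}
  B3:   IN={a, b, c, d, f}   OUT={a, b, c, d, f}
  B4:   IN={a, b, c, d, f}   OUT={a, b, c, d, f}
  B5:   IN={a, b, c, d, f}   OUT={a, b, c, d, f}
  B6:   IN={b, c, d, f}   OUT={a, b, c, d, f}
  B7:   IN={a, b, c, d, f}   OUT={a, b, d}
  B8:   IN={a, b, d}   OUT={}

Merge at B4: OUT[B4] = IN[B5] = {a, b, c, d, f}
Applying B4's transfer function to that OUT value gives IN[B4] (row B4 above).

Answer: {a, b, c, d, f}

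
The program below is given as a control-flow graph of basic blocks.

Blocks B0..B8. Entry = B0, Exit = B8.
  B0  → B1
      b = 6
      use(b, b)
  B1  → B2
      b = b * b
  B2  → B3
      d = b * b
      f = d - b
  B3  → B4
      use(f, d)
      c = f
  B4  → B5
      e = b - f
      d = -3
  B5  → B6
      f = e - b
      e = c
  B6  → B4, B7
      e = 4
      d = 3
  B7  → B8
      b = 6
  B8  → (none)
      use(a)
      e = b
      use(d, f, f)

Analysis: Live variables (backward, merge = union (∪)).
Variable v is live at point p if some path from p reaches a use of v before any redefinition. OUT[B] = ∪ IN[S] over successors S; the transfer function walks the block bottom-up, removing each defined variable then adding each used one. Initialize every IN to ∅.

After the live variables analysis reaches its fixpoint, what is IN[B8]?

Answer: {a, b, d, f}

Working:
Converged values:
  B0: | IN={a} | OUT={a, b}
  B1: | IN={a, b} | OUT={a, b}
  B2: | IN={a, b} | OUT={a, b, d, f}
  B3: | IN={a, b, d, f} | OUT={a, b, c, f}
  B4: | IN={a, b, c, f} | OUT={a, b, c, e}
  B5: | IN={a, b, c, e} | OUT={a, b, c, f}
  B6: | IN={a, b, c, f} | OUT={a, b, c, d, f}
  B7: | IN={a, d, f} | OUT={a, b, d, f}
  B8: | IN={a, b, d, f} | OUT={}

B8 is the boundary node: OUT[B8] = {}
Applying B8's transfer function to that OUT value gives IN[B8] (row B8 above).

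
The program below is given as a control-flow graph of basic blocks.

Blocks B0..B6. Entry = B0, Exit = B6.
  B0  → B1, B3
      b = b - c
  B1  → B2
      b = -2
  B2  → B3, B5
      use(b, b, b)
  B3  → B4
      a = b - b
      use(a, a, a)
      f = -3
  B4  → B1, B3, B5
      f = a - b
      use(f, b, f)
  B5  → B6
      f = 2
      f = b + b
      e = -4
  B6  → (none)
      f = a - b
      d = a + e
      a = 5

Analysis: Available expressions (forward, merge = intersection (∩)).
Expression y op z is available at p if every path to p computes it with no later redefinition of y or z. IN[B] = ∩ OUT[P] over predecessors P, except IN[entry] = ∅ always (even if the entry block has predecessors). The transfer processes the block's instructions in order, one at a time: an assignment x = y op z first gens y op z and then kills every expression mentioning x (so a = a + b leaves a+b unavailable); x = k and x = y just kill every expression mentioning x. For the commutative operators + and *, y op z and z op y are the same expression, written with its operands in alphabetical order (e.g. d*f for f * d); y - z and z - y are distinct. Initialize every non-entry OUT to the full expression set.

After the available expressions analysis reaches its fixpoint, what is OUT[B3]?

Fixpoint table:
  B0:   IN={}   OUT={}
  B1:   IN={}   OUT={}
  B2:   IN={}   OUT={}
  B3:   IN={}   OUT={b-b}
  B4:   IN={b-b}   OUT={a-b, b-b}
  B5:   IN={}   OUT={b+b}
  B6:   IN={b+b}   OUT={b+b}

Merge at B3: IN[B3] = OUT[B0] ∩ OUT[B2] ∩ OUT[B4] = {}
Applying B3's transfer function to that IN value gives OUT[B3] (row B3 above).

Answer: {b-b}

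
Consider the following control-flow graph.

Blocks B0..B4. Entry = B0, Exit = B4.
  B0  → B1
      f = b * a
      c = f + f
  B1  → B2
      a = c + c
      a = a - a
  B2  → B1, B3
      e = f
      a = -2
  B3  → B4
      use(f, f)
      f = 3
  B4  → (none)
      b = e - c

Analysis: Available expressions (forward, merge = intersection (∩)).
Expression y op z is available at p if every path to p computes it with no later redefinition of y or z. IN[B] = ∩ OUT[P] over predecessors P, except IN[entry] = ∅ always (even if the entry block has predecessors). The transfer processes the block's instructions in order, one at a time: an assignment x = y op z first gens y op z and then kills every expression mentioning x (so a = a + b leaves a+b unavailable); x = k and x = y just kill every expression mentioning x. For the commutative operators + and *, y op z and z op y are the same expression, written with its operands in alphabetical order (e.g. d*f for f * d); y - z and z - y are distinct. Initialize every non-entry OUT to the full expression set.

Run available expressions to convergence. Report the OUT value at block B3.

Per-block solution:
  B0: | IN={} | OUT={a*b, f+f}
  B1: | IN={f+f} | OUT={c+c, f+f}
  B2: | IN={c+c, f+f} | OUT={c+c, f+f}
  B3: | IN={c+c, f+f} | OUT={c+c}
  B4: | IN={c+c} | OUT={c+c, e-c}

Merge at B3: IN[B3] = OUT[B2] = {c+c, f+f}
Applying B3's transfer function to that IN value gives OUT[B3] (row B3 above).

Answer: {c+c}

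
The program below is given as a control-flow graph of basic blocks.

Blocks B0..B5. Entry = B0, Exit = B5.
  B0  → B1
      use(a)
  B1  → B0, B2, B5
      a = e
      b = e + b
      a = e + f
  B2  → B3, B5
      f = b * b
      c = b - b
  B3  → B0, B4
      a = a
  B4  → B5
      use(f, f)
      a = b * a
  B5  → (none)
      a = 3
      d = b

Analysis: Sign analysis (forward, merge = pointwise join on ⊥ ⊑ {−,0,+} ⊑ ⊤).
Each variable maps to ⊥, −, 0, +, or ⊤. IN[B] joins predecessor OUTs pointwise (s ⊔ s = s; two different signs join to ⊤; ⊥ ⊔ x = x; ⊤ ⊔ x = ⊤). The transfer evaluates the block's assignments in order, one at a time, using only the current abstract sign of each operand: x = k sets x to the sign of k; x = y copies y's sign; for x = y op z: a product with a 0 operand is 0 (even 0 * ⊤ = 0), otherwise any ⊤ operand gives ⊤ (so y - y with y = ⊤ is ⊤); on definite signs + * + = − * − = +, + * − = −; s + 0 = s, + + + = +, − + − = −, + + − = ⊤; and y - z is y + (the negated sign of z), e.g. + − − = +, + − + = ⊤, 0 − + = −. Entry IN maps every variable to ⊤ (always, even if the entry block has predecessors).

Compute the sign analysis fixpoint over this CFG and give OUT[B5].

Converged values:
  B0:  IN=(all ⊤)  OUT=(all ⊤)
  B1:  IN=(all ⊤)  OUT=(all ⊤)
  B2:  IN=(all ⊤)  OUT=(all ⊤)
  B3:  IN=(all ⊤)  OUT=(all ⊤)
  B4:  IN=(all ⊤)  OUT=(all ⊤)
  B5:  IN=(all ⊤)  OUT={a:+; rest ⊤}

Merge at B5: IN[B5] = OUT[B1] ⊔ OUT[B2] ⊔ OUT[B4] = {a: ⊤, b: ⊤, c: ⊤, d: ⊤, e: ⊤, f: ⊤}
Applying B5's transfer function to that IN value gives OUT[B5] (row B5 above).

Answer: {a: +, b: ⊤, c: ⊤, d: ⊤, e: ⊤, f: ⊤}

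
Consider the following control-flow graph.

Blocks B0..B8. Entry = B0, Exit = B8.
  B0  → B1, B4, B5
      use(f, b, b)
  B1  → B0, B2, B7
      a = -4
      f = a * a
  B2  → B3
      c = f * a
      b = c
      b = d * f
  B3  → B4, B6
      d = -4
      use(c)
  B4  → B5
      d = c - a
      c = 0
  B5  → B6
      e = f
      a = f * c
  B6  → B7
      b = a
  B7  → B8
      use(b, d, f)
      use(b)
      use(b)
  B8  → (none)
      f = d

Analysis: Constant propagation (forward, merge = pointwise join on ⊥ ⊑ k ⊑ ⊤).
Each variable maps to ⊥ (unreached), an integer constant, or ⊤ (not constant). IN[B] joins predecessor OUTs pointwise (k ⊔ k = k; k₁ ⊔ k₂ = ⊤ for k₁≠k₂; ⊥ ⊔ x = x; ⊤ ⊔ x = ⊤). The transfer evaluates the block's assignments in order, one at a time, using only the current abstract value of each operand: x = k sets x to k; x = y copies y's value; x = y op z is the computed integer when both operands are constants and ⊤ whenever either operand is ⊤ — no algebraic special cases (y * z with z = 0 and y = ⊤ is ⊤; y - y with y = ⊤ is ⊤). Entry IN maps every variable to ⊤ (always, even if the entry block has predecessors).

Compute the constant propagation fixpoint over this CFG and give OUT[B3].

Answer: {a: -4, b: ⊤, c: -64, d: -4, e: ⊤, f: 16}

Trace:
Per-block solution:
  B0:  IN=(all ⊤)  OUT=(all ⊤)
  B1:  IN=(all ⊤)  OUT={a:-4, f:16; rest ⊤}
  B2:  IN={a:-4, f:16; rest ⊤}  OUT={a:-4, c:-64, f:16; rest ⊤}
  B3:  IN={a:-4, c:-64, f:16; rest ⊤}  OUT={a:-4, c:-64, d:-4, f:16; rest ⊤}
  B4:  IN=(all ⊤)  OUT={c:0; rest ⊤}
  B5:  IN=(all ⊤)  OUT=(all ⊤)
  B6:  IN=(all ⊤)  OUT=(all ⊤)
  B7:  IN=(all ⊤)  OUT=(all ⊤)
  B8:  IN=(all ⊤)  OUT=(all ⊤)

Merge at B3: IN[B3] = OUT[B2] = {a: -4, b: ⊤, c: -64, d: ⊤, e: ⊤, f: 16}
Applying B3's transfer function to that IN value gives OUT[B3] (row B3 above).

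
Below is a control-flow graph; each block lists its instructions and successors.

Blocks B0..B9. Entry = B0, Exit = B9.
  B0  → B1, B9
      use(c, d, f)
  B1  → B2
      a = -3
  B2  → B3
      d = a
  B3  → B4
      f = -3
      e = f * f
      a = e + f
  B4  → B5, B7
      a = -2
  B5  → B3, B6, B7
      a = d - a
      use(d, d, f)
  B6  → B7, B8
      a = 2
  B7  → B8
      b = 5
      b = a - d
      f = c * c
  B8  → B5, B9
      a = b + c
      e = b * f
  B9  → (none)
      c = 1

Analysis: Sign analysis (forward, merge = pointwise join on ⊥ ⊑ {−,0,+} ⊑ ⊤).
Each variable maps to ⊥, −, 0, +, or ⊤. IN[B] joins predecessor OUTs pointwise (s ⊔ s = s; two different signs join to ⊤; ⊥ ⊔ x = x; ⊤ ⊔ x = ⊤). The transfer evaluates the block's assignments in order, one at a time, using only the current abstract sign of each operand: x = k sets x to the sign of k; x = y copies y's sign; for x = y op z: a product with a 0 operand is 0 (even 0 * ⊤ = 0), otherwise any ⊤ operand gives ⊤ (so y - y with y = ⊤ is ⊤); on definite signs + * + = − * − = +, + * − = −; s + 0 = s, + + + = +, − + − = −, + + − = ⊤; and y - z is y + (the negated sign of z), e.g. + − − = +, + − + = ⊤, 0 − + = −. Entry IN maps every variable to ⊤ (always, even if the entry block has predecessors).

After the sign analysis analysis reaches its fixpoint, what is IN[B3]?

Answer: {a: ⊤, b: ⊤, c: ⊤, d: -, e: ⊤, f: ⊤}

Trace:
Converged values:
  B0:  IN=(all ⊤)  OUT=(all ⊤)
  B1:  IN=(all ⊤)  OUT={a:-; rest ⊤}
  B2:  IN={a:-; rest ⊤}  OUT={a:-, d:-; rest ⊤}
  B3:  IN={d:-; rest ⊤}  OUT={d:-, e:+, f:-; rest ⊤}
  B4:  IN={d:-, e:+, f:-; rest ⊤}  OUT={a:-, d:-, e:+, f:-; rest ⊤}
  B5:  IN={d:-; rest ⊤}  OUT={d:-; rest ⊤}
  B6:  IN={d:-; rest ⊤}  OUT={a:+, d:-; rest ⊤}
  B7:  IN={d:-; rest ⊤}  OUT={d:-; rest ⊤}
  B8:  IN={d:-; rest ⊤}  OUT={d:-; rest ⊤}
  B9:  IN=(all ⊤)  OUT={c:+; rest ⊤}

Merge at B3: IN[B3] = OUT[B2] ⊔ OUT[B5] = {a: ⊤, b: ⊤, c: ⊤, d: -, e: ⊤, f: ⊤}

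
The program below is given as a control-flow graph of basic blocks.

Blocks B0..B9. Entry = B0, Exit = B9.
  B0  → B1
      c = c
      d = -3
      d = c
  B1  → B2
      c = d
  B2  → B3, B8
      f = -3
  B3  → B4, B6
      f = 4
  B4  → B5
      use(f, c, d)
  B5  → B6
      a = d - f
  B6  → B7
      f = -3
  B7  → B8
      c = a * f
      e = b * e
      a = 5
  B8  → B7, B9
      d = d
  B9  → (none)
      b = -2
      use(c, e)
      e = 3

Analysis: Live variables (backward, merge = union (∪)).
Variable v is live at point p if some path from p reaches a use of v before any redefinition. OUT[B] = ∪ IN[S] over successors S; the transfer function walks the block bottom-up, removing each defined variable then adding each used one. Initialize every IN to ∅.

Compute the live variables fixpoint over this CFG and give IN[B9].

Answer: {c, e}

Derivation:
Converged values:
  B0:  IN={a, b, c, e}  OUT={a, b, d, e}
  B1:  IN={a, b, d, e}  OUT={a, b, c, d, e}
  B2:  IN={a, b, c, d, e}  OUT={a, b, c, d, e, f}
  B3:  IN={a, b, c, d, e}  OUT={a, b, c, d, e, f}
  B4:  IN={b, c, d, e, f}  OUT={b, d, e, f}
  B5:  IN={b, d, e, f}  OUT={a, b, d, e}
  B6:  IN={a, b, d, e}  OUT={a, b, d, e, f}
  B7:  IN={a, b, d, e, f}  OUT={a, b, c, d, e, f}
  B8:  IN={a, b, c, d, e, f}  OUT={a, b, c, d, e, f}
  B9:  IN={c, e}  OUT={}

B9 is the boundary node: OUT[B9] = {}
Applying B9's transfer function to that OUT value gives IN[B9] (row B9 above).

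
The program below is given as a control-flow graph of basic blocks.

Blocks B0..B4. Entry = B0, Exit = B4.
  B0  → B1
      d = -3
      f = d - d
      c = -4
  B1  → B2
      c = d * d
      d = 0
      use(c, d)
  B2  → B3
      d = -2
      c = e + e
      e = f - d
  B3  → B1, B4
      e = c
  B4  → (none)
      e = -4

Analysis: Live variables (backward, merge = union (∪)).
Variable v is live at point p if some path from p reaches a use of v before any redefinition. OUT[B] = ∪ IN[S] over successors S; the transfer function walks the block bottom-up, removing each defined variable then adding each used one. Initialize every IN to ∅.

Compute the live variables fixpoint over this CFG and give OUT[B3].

Answer: {d, e, f}

Working:
Fixpoint table:
  B0:   IN={e}   OUT={d, e, f}
  B1:   IN={d, e, f}   OUT={e, f}
  B2:   IN={e, f}   OUT={c, d, f}
  B3:   IN={c, d, f}   OUT={d, e, f}
  B4:   IN={}   OUT={}

Merge at B3: OUT[B3] = IN[B1] ⊔ IN[B4] = {d, e, f}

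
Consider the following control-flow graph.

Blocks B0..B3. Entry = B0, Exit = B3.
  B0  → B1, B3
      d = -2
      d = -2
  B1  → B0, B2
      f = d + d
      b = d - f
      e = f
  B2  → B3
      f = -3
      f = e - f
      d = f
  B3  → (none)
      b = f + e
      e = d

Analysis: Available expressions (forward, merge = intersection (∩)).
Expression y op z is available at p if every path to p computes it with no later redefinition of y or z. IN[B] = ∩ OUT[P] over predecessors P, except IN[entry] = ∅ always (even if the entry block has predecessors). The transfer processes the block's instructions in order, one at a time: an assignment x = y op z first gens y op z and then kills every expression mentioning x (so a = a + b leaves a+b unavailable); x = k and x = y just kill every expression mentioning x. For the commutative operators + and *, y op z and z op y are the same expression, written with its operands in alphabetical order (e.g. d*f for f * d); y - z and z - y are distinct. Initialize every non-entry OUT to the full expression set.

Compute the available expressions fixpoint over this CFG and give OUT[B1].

Answer: {d+d, d-f}

Working:
Fixpoint table:
  B0:   IN={}   OUT={}
  B1:   IN={}   OUT={d+d, d-f}
  B2:   IN={d+d, d-f}   OUT={}
  B3:   IN={}   OUT={}

Merge at B1: IN[B1] = OUT[B0] = {}
Applying B1's transfer function to that IN value gives OUT[B1] (row B1 above).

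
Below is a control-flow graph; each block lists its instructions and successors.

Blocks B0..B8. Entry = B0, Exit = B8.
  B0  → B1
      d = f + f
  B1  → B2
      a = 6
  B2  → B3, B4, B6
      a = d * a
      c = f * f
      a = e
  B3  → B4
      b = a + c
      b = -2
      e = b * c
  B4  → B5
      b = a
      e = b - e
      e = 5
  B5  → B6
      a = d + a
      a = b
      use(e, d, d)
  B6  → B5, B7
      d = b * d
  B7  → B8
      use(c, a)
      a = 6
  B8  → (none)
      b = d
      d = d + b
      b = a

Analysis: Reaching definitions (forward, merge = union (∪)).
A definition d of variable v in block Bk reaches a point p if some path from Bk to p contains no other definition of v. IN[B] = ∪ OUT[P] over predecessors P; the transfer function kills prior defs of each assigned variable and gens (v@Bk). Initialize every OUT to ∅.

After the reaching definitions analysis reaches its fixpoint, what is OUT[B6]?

Answer: {a@B2, a@B5, b@B4, c@B2, d@B6, e@B4}

Working:
Converged values:
  B0: | IN={} | OUT={d@B0}
  B1: | IN={d@B0} | OUT={a@B1, d@B0}
  B2: | IN={a@B1, d@B0} | OUT={a@B2, c@B2, d@B0}
  B3: | IN={a@B2, c@B2, d@B0} | OUT={a@B2, b@B3, c@B2, d@B0, e@B3}
  B4: | IN={a@B2, b@B3, c@B2, d@B0, e@B3} | OUT={a@B2, b@B4, c@B2, d@B0, e@B4}
  B5: | IN={a@B2, a@B5, b@B4, c@B2, d@B0, d@B6, e@B4} | OUT={a@B5, b@B4, c@B2, d@B0, d@B6, e@B4}
  B6: | IN={a@B2, a@B5, b@B4, c@B2, d@B0, d@B6, e@B4} | OUT={a@B2, a@B5, b@B4, c@B2, d@B6, e@B4}
  B7: | IN={a@B2, a@B5, b@B4, c@B2, d@B6, e@B4} | OUT={a@B7, b@B4, c@B2, d@B6, e@B4}
  B8: | IN={a@B7, b@B4, c@B2, d@B6, e@B4} | OUT={a@B7, b@B8, c@B2, d@B8, e@B4}

Merge at B6: IN[B6] = OUT[B2] ⊔ OUT[B5] = {a@B2, a@B5, b@B4, c@B2, d@B0, d@B6, e@B4}
Applying B6's transfer function to that IN value gives OUT[B6] (row B6 above).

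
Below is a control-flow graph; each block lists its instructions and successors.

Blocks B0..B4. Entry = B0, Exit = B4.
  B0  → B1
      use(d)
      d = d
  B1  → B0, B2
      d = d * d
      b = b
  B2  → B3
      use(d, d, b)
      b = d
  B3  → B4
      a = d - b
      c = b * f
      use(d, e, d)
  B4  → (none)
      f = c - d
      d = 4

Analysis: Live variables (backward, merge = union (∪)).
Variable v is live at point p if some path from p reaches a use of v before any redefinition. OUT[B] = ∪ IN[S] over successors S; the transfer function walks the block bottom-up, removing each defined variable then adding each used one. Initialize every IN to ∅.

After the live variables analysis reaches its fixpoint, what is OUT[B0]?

Answer: {b, d, e, f}

Working:
Fixpoint table:
  B0: | IN={b, d, e, f} | OUT={b, d, e, f}
  B1: | IN={b, d, e, f} | OUT={b, d, e, f}
  B2: | IN={b, d, e, f} | OUT={b, d, e, f}
  B3: | IN={b, d, e, f} | OUT={c, d}
  B4: | IN={c, d} | OUT={}

Merge at B0: OUT[B0] = IN[B1] = {b, d, e, f}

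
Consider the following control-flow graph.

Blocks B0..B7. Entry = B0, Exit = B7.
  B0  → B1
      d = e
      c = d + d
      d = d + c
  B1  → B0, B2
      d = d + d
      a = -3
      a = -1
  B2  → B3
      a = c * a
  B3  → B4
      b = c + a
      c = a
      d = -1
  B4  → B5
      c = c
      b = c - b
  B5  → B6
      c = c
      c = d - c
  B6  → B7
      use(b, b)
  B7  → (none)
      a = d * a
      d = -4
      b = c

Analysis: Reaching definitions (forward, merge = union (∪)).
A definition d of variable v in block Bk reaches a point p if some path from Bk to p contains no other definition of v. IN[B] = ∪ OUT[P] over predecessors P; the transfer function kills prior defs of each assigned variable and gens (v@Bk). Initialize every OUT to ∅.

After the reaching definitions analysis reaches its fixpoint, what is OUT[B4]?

Answer: {a@B2, b@B4, c@B4, d@B3}

Working:
Per-block solution:
  B0:  IN={a@B1, c@B0, d@B1}  OUT={a@B1, c@B0, d@B0}
  B1:  IN={a@B1, c@B0, d@B0}  OUT={a@B1, c@B0, d@B1}
  B2:  IN={a@B1, c@B0, d@B1}  OUT={a@B2, c@B0, d@B1}
  B3:  IN={a@B2, c@B0, d@B1}  OUT={a@B2, b@B3, c@B3, d@B3}
  B4:  IN={a@B2, b@B3, c@B3, d@B3}  OUT={a@B2, b@B4, c@B4, d@B3}
  B5:  IN={a@B2, b@B4, c@B4, d@B3}  OUT={a@B2, b@B4, c@B5, d@B3}
  B6:  IN={a@B2, b@B4, c@B5, d@B3}  OUT={a@B2, b@B4, c@B5, d@B3}
  B7:  IN={a@B2, b@B4, c@B5, d@B3}  OUT={a@B7, b@B7, c@B5, d@B7}

Merge at B4: IN[B4] = OUT[B3] = {a@B2, b@B3, c@B3, d@B3}
Applying B4's transfer function to that IN value gives OUT[B4] (row B4 above).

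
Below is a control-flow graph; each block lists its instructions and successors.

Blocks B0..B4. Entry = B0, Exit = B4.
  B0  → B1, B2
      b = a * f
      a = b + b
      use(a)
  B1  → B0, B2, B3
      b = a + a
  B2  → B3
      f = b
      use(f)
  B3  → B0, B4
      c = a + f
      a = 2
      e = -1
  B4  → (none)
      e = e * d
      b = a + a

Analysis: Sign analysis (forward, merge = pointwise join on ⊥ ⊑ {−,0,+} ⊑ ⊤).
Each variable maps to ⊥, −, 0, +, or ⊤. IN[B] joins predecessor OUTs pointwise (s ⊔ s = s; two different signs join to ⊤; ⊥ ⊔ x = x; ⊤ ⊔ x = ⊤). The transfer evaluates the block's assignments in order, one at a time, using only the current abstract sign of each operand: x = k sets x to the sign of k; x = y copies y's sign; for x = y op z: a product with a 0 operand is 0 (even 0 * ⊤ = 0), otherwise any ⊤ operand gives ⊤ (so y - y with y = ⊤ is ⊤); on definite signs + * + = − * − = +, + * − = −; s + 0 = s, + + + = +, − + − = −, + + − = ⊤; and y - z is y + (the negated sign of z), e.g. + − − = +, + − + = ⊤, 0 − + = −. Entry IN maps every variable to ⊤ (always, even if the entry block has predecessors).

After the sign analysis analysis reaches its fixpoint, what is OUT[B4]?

Answer: {a: +, b: +, c: ⊤, d: ⊤, e: ⊤, f: ⊤}

Working:
Per-block solution:
  B0:  IN=(all ⊤)  OUT=(all ⊤)
  B1:  IN=(all ⊤)  OUT=(all ⊤)
  B2:  IN=(all ⊤)  OUT=(all ⊤)
  B3:  IN=(all ⊤)  OUT={a:+, e:-; rest ⊤}
  B4:  IN={a:+, e:-; rest ⊤}  OUT={a:+, b:+; rest ⊤}

Merge at B4: IN[B4] = OUT[B3] = {a: +, b: ⊤, c: ⊤, d: ⊤, e: -, f: ⊤}
Applying B4's transfer function to that IN value gives OUT[B4] (row B4 above).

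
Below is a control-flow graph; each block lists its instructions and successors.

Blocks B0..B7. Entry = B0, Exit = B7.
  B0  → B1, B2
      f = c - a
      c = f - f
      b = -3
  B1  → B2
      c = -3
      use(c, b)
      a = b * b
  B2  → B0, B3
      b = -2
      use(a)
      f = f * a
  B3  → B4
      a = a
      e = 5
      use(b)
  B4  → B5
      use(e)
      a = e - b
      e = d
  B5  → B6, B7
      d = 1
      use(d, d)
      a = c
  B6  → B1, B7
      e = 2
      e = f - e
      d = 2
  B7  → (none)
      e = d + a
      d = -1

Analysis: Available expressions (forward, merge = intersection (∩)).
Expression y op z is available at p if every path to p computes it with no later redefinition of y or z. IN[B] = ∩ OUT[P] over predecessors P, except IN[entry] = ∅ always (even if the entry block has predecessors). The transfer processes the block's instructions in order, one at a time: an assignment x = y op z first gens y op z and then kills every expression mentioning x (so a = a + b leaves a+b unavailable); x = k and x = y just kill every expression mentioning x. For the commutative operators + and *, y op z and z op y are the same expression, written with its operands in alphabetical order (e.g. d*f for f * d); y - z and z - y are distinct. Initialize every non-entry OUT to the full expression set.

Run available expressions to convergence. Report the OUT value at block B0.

Converged values:
  B0:   IN={}   OUT={f-f}
  B1:   IN={}   OUT={b*b}
  B2:   IN={}   OUT={}
  B3:   IN={}   OUT={}
  B4:   IN={}   OUT={}
  B5:   IN={}   OUT={}
  B6:   IN={}   OUT={}
  B7:   IN={}   OUT={}

Merge at B0 (entry node, so the boundary value {} is joined with the incoming edge(s)): IN[B0] = {} ∩ OUT[B2] = {}
Applying B0's transfer function to that IN value gives OUT[B0] (row B0 above).

Answer: {f-f}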